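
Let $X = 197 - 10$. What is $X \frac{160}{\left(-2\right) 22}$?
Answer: $-680$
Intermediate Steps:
$X = 187$
$X \frac{160}{\left(-2\right) 22} = 187 \frac{160}{\left(-2\right) 22} = 187 \frac{160}{-44} = 187 \cdot 160 \left(- \frac{1}{44}\right) = 187 \left(- \frac{40}{11}\right) = -680$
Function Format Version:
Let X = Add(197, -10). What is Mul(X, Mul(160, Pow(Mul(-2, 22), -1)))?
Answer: -680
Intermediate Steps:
X = 187
Mul(X, Mul(160, Pow(Mul(-2, 22), -1))) = Mul(187, Mul(160, Pow(Mul(-2, 22), -1))) = Mul(187, Mul(160, Pow(-44, -1))) = Mul(187, Mul(160, Rational(-1, 44))) = Mul(187, Rational(-40, 11)) = -680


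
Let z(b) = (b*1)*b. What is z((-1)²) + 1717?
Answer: 1718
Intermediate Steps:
z(b) = b² (z(b) = b*b = b²)
z((-1)²) + 1717 = ((-1)²)² + 1717 = 1² + 1717 = 1 + 1717 = 1718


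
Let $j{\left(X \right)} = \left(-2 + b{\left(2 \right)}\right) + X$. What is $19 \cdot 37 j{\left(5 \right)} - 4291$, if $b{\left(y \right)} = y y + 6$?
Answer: $4848$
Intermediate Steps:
$b{\left(y \right)} = 6 + y^{2}$ ($b{\left(y \right)} = y^{2} + 6 = 6 + y^{2}$)
$j{\left(X \right)} = 8 + X$ ($j{\left(X \right)} = \left(-2 + \left(6 + 2^{2}\right)\right) + X = \left(-2 + \left(6 + 4\right)\right) + X = \left(-2 + 10\right) + X = 8 + X$)
$19 \cdot 37 j{\left(5 \right)} - 4291 = 19 \cdot 37 \left(8 + 5\right) - 4291 = 703 \cdot 13 - 4291 = 9139 - 4291 = 4848$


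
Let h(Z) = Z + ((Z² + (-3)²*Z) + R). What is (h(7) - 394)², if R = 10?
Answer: 70225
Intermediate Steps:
h(Z) = 10 + Z² + 10*Z (h(Z) = Z + ((Z² + (-3)²*Z) + 10) = Z + ((Z² + 9*Z) + 10) = Z + (10 + Z² + 9*Z) = 10 + Z² + 10*Z)
(h(7) - 394)² = ((10 + 7² + 10*7) - 394)² = ((10 + 49 + 70) - 394)² = (129 - 394)² = (-265)² = 70225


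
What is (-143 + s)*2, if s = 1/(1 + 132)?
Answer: -38036/133 ≈ -285.98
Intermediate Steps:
s = 1/133 ≈ 0.0075188
(-143 + s)*2 = (-143 + 1/133)*2 = -19018/133*2 = -38036/133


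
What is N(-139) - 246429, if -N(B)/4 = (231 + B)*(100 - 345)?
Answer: -156269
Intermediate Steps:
N(B) = 226380 + 980*B (N(B) = -4*(231 + B)*(100 - 345) = -4*(231 + B)*(-245) = -4*(-56595 - 245*B) = 226380 + 980*B)
N(-139) - 246429 = (226380 + 980*(-139)) - 246429 = (226380 - 136220) - 246429 = 90160 - 246429 = -156269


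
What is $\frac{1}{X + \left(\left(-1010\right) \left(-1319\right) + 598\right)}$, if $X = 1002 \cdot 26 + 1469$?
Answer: $\frac{1}{1360309} \approx 7.3513 \cdot 10^{-7}$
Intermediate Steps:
$X = 27521$ ($X = 26052 + 1469 = 27521$)
$\frac{1}{X + \left(\left(-1010\right) \left(-1319\right) + 598\right)} = \frac{1}{27521 + \left(\left(-1010\right) \left(-1319\right) + 598\right)} = \frac{1}{27521 + \left(1332190 + 598\right)} = \frac{1}{27521 + 1332788} = \frac{1}{1360309}$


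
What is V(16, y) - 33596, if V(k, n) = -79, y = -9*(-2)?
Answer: -33675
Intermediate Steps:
y = 18
V(16, y) - 33596 = -79 - 33596 = -33675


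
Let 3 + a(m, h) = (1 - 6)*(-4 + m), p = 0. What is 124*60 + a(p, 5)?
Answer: 7457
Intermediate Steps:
a(m, h) = 17 - 5*m (a(m, h) = -3 + (1 - 6)*(-4 + m) = -3 - 5*(-4 + m) = -3 + (20 - 5*m) = 17 - 5*m)
124*60 + a(p, 5) = 124*60 + (17 - 5*0) = 7440 + (17 + 0) = 7440 + 17 = 7457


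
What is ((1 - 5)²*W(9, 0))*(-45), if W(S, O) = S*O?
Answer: 0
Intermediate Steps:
W(S, O) = O*S
((1 - 5)²*W(9, 0))*(-45) = ((1 - 5)²*(0*9))*(-45) = ((-4)²*0)*(-45) = (16*0)*(-45) = 0*(-45) = 0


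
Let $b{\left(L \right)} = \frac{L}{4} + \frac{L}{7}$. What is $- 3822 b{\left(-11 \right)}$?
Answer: $\frac{33033}{2} \approx 16517.0$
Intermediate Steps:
$b{\left(L \right)} = \frac{11 L}{28}$ ($b{\left(L \right)} = L \frac{1}{4} + L \frac{1}{7} = \frac{L}{4} + \frac{L}{7} = \frac{11 L}{28}$)
$- 3822 b{\left(-11 \right)} = - 3822 \cdot \frac{11}{28} \left(-11\right) = \left(-3822\right) \left(- \frac{121}{28}\right) = \frac{33033}{2}$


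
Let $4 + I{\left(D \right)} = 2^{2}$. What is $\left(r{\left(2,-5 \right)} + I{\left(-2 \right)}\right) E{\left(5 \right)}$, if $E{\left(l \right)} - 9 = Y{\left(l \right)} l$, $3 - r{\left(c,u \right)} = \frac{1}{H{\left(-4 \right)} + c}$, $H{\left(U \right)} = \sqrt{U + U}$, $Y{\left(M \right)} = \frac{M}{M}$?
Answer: $\frac{7 \left(- 5 i + 6 \sqrt{2}\right)}{\sqrt{2} - i} \approx 39.667 + 3.2998 i$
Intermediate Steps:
$Y{\left(M \right)} = 1$
$H{\left(U \right)} = \sqrt{2} \sqrt{U}$ ($H{\left(U \right)} = \sqrt{2 U} = \sqrt{2} \sqrt{U}$)
$r{\left(c,u \right)} = 3 - \frac{1}{c + 2 i \sqrt{2}}$ ($r{\left(c,u \right)} = 3 - \frac{1}{\sqrt{2} \sqrt{-4} + c} = 3 - \frac{1}{\sqrt{2} \cdot 2 i + c} = 3 - \frac{1}{2 i \sqrt{2} + c} = 3 - \frac{1}{c + 2 i \sqrt{2}}$)
$E{\left(l \right)} = 9 + l$ ($E{\left(l \right)} = 9 + 1 l = 9 + l$)
$I{\left(D \right)} = 0$ ($I{\left(D \right)} = -4 + 2^{2} = -4 + 4 = 0$)
$\left(r{\left(2,-5 \right)} + I{\left(-2 \right)}\right) E{\left(5 \right)} = \left(\frac{-1 + 3 \cdot 2 + 6 i \sqrt{2}}{2 + 2 i \sqrt{2}} + 0\right) \left(9 + 5\right) = \left(\frac{-1 + 6 + 6 i \sqrt{2}}{2 + 2 i \sqrt{2}} + 0\right) 14 = \left(\frac{5 + 6 i \sqrt{2}}{2 + 2 i \sqrt{2}} + 0\right) 14 = \frac{5 + 6 i \sqrt{2}}{2 + 2 i \sqrt{2}} \cdot 14 = \frac{14 \left(5 + 6 i \sqrt{2}\right)}{2 + 2 i \sqrt{2}}$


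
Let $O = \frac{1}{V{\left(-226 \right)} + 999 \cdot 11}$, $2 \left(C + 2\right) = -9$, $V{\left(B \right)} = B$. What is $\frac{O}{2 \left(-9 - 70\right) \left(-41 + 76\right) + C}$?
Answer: $- \frac{2}{119178699} \approx -1.6782 \cdot 10^{-8}$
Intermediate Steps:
$C = - \frac{13}{2}$ ($C = -2 + \frac{1}{2} \left(-9\right) = -2 - \frac{9}{2} = - \frac{13}{2} \approx -6.5$)
$O = \frac{1}{10763}$ ($O = \frac{1}{-226 + 999 \cdot 11} = \frac{1}{-226 + 10989} = \frac{1}{10763} \approx 9.2911 \cdot 10^{-5}$)
$\frac{O}{2 \left(-9 - 70\right) \left(-41 + 76\right) + C} = \frac{1}{10763 \left(2 \left(-9 - 70\right) \left(-41 + 76\right) - \frac{13}{2}\right)} = \frac{1}{10763 \left(2 \left(\left(-79\right) 35\right) - \frac{13}{2}\right)} = \frac{1}{10763 \left(2 \left(-2765\right) - \frac{13}{2}\right)} = \frac{1}{10763 \left(-5530 - \frac{13}{2}\right)} = \frac{1}{10763 \left(- \frac{11073}{2}\right)} = \frac{1}{10763} \left(- \frac{2}{11073}\right) = - \frac{2}{119178699}$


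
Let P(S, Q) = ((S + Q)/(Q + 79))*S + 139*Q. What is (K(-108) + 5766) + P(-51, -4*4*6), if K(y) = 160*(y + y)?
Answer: -42579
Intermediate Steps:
K(y) = 320*y (K(y) = 160*(2*y) = 320*y)
P(S, Q) = 139*Q + S*(Q + S)/(79 + Q) (P(S, Q) = ((Q + S)/(79 + Q))*S + 139*Q = S*(Q + S)/(79 + Q) + 139*Q = 139*Q + S*(Q + S)/(79 + Q))
(K(-108) + 5766) + P(-51, -4*4*6) = (320*(-108) + 5766) + ((-51)² + 139*(-4*4*6)² + 10981*(-4*4*6) + (-4*4*6)*(-51))/(79 - 4*4*6) = (-34560 + 5766) + (2601 + 139*(-16*6)² + 10981*(-16*6) - 16*6*(-51))/(79 - 16*6) = -28794 + (2601 + 139*(-96)² + 10981*(-96) - 96*(-51))/(79 - 96) = -28794 + (2601 + 139*9216 - 1054176 + 4896)/(-17) = -28794 - (2601 + 1281024 - 1054176 + 4896)/17 = -28794 - 1/17*234345 = -28794 - 13785 = -42579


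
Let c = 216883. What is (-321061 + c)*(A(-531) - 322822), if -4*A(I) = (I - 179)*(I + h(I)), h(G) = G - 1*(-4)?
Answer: 53195057826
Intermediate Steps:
h(G) = 4 + G (h(G) = G + 4 = 4 + G)
A(I) = -(-179 + I)*(4 + 2*I)/4 (A(I) = -(I - 179)*(I + (4 + I))/4 = -(-179 + I)*(4 + 2*I)/4)
(-321061 + c)*(A(-531) - 322822) = (-321061 + 216883)*((179 - 1/2*(-531)**2 + (177/2)*(-531)) - 322822) = -104178*((179 - 1/2*281961 - 93987/2) - 322822) = -104178*((179 - 281961/2 - 93987/2) - 322822) = -104178*(-187795 - 322822) = -104178*(-510617) = 53195057826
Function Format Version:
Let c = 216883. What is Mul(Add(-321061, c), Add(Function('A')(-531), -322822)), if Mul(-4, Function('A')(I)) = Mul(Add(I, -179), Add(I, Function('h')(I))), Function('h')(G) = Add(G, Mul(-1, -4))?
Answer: 53195057826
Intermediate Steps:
Function('h')(G) = Add(4, G) (Function('h')(G) = Add(G, 4) = Add(4, G))
Function('A')(I) = Mul(Rational(-1, 4), Add(-179, I), Add(4, Mul(2, I))) (Function('A')(I) = Mul(Rational(-1, 4), Mul(Add(I, -179), Add(I, Add(4, I)))) = Mul(Rational(-1, 4), Mul(Add(-179, I), Add(4, Mul(2, I)))) = Mul(Rational(-1, 4), Add(-179, I), Add(4, Mul(2, I))))
Mul(Add(-321061, c), Add(Function('A')(-531), -322822)) = Mul(Add(-321061, 216883), Add(Add(179, Mul(Rational(-1, 2), Pow(-531, 2)), Mul(Rational(177, 2), -531)), -322822)) = Mul(-104178, Add(Add(179, Mul(Rational(-1, 2), 281961), Rational(-93987, 2)), -322822)) = Mul(-104178, Add(Add(179, Rational(-281961, 2), Rational(-93987, 2)), -322822)) = Mul(-104178, Add(-187795, -322822)) = Mul(-104178, -510617) = 53195057826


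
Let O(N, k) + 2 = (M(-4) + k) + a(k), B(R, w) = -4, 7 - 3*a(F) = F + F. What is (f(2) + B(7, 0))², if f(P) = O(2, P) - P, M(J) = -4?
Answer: 81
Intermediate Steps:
a(F) = 7/3 - 2*F/3 (a(F) = 7/3 - (F + F)/3 = 7/3 - 2*F/3)
O(N, k) = -11/3 + k/3 (O(N, k) = -2 + ((-4 + k) + (7/3 - 2*k/3)) = -2 + (-5/3 + k/3) = -11/3 + k/3)
f(P) = -11/3 - 2*P/3 (f(P) = (-11/3 + P/3) - P = -11/3 - 2*P/3)
(f(2) + B(7, 0))² = ((-11/3 - ⅔*2) - 4)² = ((-11/3 - 4/3) - 4)² = (-5 - 4)² = (-9)² = 81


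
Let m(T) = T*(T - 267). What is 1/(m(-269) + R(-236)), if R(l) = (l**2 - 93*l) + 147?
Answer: 1/221975 ≈ 4.5050e-6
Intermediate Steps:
R(l) = 147 + l**2 - 93*l
m(T) = T*(-267 + T)
1/(m(-269) + R(-236)) = 1/(-269*(-267 - 269) + (147 + (-236)**2 - 93*(-236))) = 1/(-269*(-536) + (147 + 55696 + 21948)) = 1/(144184 + 77791) = 1/221975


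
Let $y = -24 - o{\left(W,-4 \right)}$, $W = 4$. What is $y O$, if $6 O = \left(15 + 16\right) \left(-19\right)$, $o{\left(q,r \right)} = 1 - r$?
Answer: $\frac{17081}{6} \approx 2846.8$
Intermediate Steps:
$O = - \frac{589}{6}$ ($O = \frac{\left(15 + 16\right) \left(-19\right)}{6} = \frac{31 \left(-19\right)}{6} = \frac{1}{6} \left(-589\right) = - \frac{589}{6} \approx -98.167$)
$y = -29$ ($y = -24 - \left(1 - -4\right) = -24 - \left(1 + 4\right) = -24 - 5 = -29$)
$y O = \left(-29\right) \left(- \frac{589}{6}\right) = \frac{17081}{6}$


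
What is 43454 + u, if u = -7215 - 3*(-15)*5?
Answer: 36464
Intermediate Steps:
u = -6990 (u = -7215 + 45*5 = -7215 + 225 = -6990)
43454 + u = 43454 - 6990 = 36464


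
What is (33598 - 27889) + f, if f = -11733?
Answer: -6024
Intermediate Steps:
(33598 - 27889) + f = (33598 - 27889) - 11733 = 5709 - 11733 = -6024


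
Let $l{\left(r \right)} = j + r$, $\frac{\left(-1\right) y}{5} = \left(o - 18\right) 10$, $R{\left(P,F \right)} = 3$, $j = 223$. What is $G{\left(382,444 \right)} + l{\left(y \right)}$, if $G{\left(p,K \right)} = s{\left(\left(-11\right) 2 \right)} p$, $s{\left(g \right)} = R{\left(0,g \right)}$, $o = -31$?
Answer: $3819$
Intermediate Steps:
$s{\left(g \right)} = 3$
$y = 2450$ ($y = - 5 \left(-31 - 18\right) 10 = - 5 \left(\left(-49\right) 10\right) = \left(-5\right) \left(-490\right) = 2450$)
$G{\left(p,K \right)} = 3 p$
$l{\left(r \right)} = 223 + r$
$G{\left(382,444 \right)} + l{\left(y \right)} = 3 \cdot 382 + \left(223 + 2450\right) = 1146 + 2673 = 3819$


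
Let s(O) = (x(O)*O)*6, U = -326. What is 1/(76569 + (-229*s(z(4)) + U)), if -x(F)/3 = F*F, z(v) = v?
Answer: 1/340051 ≈ 2.9407e-6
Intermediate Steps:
x(F) = -3*F² (x(F) = -3*F*F = -3*F²)
s(O) = -18*O³ (s(O) = ((-3*O²)*O)*6 = -3*O³*6 = -18*O³)
1/(76569 + (-229*s(z(4)) + U)) = 1/(76569 + (-(-4122)*4³ - 326)) = 1/(76569 + (-(-4122)*64 - 326)) = 1/(76569 + (-229*(-1152) - 326)) = 1/(76569 + (263808 - 326)) = 1/(76569 + 263482) = 1/340051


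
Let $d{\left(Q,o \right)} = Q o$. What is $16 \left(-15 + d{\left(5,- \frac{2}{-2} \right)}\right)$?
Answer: $-160$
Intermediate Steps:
$16 \left(-15 + d{\left(5,- \frac{2}{-2} \right)}\right) = 16 \left(-15 + 5 \left(- \frac{2}{-2}\right)\right) = 16 \left(-15 + 5 \left(\left(-2\right) \left(- \frac{1}{2}\right)\right)\right) = 16 \left(-15 + 5 \cdot 1\right) = 16 \left(-15 + 5\right) = 16 \left(-10\right) = -160$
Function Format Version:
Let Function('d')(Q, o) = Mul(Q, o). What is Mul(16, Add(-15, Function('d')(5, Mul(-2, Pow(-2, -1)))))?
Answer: -160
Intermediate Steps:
Mul(16, Add(-15, Function('d')(5, Mul(-2, Pow(-2, -1))))) = Mul(16, Add(-15, Mul(5, Mul(-2, Pow(-2, -1))))) = Mul(16, Add(-15, Mul(5, Mul(-2, Rational(-1, 2))))) = Mul(16, Add(-15, Mul(5, 1))) = Mul(16, Add(-15, 5)) = Mul(16, -10) = -160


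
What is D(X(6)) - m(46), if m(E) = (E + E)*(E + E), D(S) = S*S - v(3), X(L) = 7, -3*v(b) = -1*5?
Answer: -25250/3 ≈ -8416.7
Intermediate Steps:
v(b) = 5/3 (v(b) = -(-1)*5/3 = -⅓*(-5) = 5/3)
D(S) = -5/3 + S² (D(S) = S*S - 1*5/3 = S² - 5/3 = -5/3 + S²)
m(E) = 4*E² (m(E) = (2*E)*(2*E) = 4*E²)
D(X(6)) - m(46) = (-5/3 + 7²) - 4*46² = (-5/3 + 49) - 4*2116 = 142/3 - 1*8464 = 142/3 - 8464 = -25250/3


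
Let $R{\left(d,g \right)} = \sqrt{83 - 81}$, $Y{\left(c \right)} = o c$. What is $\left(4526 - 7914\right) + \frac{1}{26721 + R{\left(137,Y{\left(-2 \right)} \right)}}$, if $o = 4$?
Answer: $- \frac{2419072083811}{714011839} - \frac{\sqrt{2}}{714011839} \approx -3388.0$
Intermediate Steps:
$Y{\left(c \right)} = 4 c$
$R{\left(d,g \right)} = \sqrt{2}$
$\left(4526 - 7914\right) + \frac{1}{26721 + R{\left(137,Y{\left(-2 \right)} \right)}} = \left(4526 - 7914\right) + \frac{1}{26721 + \sqrt{2}} = -3388 + \frac{1}{26721 + \sqrt{2}}$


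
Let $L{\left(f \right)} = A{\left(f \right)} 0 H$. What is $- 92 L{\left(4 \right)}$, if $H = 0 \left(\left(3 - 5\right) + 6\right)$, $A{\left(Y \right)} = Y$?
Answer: $0$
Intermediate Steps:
$H = 0$ ($H = 0 \left(-2 + 6\right) = 0 \cdot 4 = 0$)
$L{\left(f \right)} = 0$ ($L{\left(f \right)} = f 0 \cdot 0 = 0 \cdot 0 = 0$)
$- 92 L{\left(4 \right)} = \left(-92\right) 0 = 0$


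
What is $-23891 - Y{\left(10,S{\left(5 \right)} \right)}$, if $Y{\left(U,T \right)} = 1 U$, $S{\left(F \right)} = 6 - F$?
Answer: $-23901$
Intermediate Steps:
$Y{\left(U,T \right)} = U$
$-23891 - Y{\left(10,S{\left(5 \right)} \right)} = -23891 - 10 = -23901$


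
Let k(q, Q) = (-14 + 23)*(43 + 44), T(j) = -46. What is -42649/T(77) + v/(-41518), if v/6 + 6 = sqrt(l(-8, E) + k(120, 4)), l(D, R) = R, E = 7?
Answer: 885351419/954914 - 3*sqrt(790)/20759 ≈ 927.15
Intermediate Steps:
k(q, Q) = 783 (k(q, Q) = 9*87 = 783)
v = -36 + 6*sqrt(790) (v = -36 + 6*sqrt(7 + 783) = -36 + 6*sqrt(790) ≈ 132.64)
-42649/T(77) + v/(-41518) = -42649/(-46) + (-36 + 6*sqrt(790))/(-41518) = -42649*(-1/46) + (-36 + 6*sqrt(790))*(-1/41518) = 42649/46 + (18/20759 - 3*sqrt(790)/20759) = 885351419/954914 - 3*sqrt(790)/20759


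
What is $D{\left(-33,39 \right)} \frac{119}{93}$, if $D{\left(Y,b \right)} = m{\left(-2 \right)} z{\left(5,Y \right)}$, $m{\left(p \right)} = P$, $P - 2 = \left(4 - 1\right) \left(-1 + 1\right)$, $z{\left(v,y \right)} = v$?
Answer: $\frac{1190}{93} \approx 12.796$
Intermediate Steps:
$P = 2$ ($P = 2 + \left(4 - 1\right) \left(-1 + 1\right) = 2 + 3 \cdot 0 = 2 + 0 = 2$)
$m{\left(p \right)} = 2$
$D{\left(Y,b \right)} = 10$ ($D{\left(Y,b \right)} = 2 \cdot 5 = 10$)
$D{\left(-33,39 \right)} \frac{119}{93} = 10 \cdot \frac{119}{93} = \frac{1190}{93}$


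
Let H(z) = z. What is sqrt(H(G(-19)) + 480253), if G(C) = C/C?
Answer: sqrt(480254) ≈ 693.00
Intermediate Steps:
G(C) = 1
sqrt(H(G(-19)) + 480253) = sqrt(1 + 480253) = sqrt(480254)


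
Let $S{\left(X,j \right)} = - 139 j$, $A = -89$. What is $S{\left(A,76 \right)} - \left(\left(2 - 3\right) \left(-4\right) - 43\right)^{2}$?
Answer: $-12085$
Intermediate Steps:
$S{\left(A,76 \right)} - \left(\left(2 - 3\right) \left(-4\right) - 43\right)^{2} = \left(-139\right) 76 - \left(\left(2 - 3\right) \left(-4\right) - 43\right)^{2} = -10564 - \left(\left(-1\right) \left(-4\right) - 43\right)^{2} = -10564 - \left(4 - 43\right)^{2} = -10564 - \left(-39\right)^{2} = -10564 - 1521 = -12085$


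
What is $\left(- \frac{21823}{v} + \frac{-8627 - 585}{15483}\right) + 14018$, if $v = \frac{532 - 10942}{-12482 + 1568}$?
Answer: $- \frac{238064119601}{26863005} \approx -8862.2$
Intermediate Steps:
$v = \frac{1735}{1819}$ ($v = - \frac{10410}{-10914} = \left(-10410\right) \left(- \frac{1}{10914}\right) = \frac{1735}{1819} \approx 0.95382$)
$\left(- \frac{21823}{v} + \frac{-8627 - 585}{15483}\right) + 14018 = \left(- \frac{21823}{\frac{1735}{1819}} + \frac{-8627 - 585}{15483}\right) + 14018 = \left(\left(-21823\right) \frac{1819}{1735} + \left(-8627 - 585\right) \frac{1}{15483}\right) + 14018 = \left(- \frac{39696037}{1735} - \frac{9212}{15483}\right) + 14018 = - \frac{614629723691}{26863005} + 14018 = - \frac{238064119601}{26863005}$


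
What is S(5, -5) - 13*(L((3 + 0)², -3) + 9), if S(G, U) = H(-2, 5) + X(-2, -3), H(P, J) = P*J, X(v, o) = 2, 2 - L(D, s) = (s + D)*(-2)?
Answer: -307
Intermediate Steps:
L(D, s) = 2 + 2*D + 2*s (L(D, s) = 2 - (s + D)*(-2) = 2 - (D + s)*(-2) = 2 - (-2*D - 2*s) = 2 + (2*D + 2*s) = 2 + 2*D + 2*s)
H(P, J) = J*P
S(G, U) = -8 (S(G, U) = 5*(-2) + 2 = -10 + 2 = -8)
S(5, -5) - 13*(L((3 + 0)², -3) + 9) = -8 - 13*((2 + 2*(3 + 0)² + 2*(-3)) + 9) = -8 - 13*((2 + 2*3² - 6) + 9) = -8 - 13*((2 + 2*9 - 6) + 9) = -8 - 13*((2 + 18 - 6) + 9) = -8 - 13*(14 + 9) = -8 - 13*23 = -8 - 299 = -307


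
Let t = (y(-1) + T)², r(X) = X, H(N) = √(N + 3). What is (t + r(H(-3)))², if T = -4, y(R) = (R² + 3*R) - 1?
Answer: 2401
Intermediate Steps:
y(R) = -1 + R² + 3*R
H(N) = √(3 + N)
t = 49 (t = ((-1 + (-1)² + 3*(-1)) - 4)² = ((-1 + 1 - 3) - 4)² = (-3 - 4)² = (-7)² = 49)
(t + r(H(-3)))² = (49 + √(3 - 3))² = (49 + √0)² = (49 + 0)² = 49² = 2401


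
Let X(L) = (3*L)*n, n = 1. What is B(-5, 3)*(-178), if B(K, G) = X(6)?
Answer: -3204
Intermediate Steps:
X(L) = 3*L (X(L) = (3*L)*1 = 3*L)
B(K, G) = 18 (B(K, G) = 3*6 = 18)
B(-5, 3)*(-178) = 18*(-178) = -3204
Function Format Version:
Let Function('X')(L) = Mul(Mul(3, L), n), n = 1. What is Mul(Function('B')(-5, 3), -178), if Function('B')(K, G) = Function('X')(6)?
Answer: -3204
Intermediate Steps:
Function('X')(L) = Mul(3, L) (Function('X')(L) = Mul(Mul(3, L), 1) = Mul(3, L))
Function('B')(K, G) = 18 (Function('B')(K, G) = Mul(3, 6) = 18)
Mul(Function('B')(-5, 3), -178) = Mul(18, -178) = -3204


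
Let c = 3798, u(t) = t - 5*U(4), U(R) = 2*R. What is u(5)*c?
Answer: -132930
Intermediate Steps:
u(t) = -40 + t (u(t) = t - 10*4 = t - 5*8 = t - 40 = -40 + t)
u(5)*c = (-40 + 5)*3798 = -35*3798 = -132930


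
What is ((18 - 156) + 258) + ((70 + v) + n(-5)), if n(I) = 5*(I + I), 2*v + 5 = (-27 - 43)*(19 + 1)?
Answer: -1125/2 ≈ -562.50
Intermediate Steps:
v = -1405/2 (v = -5/2 + ((-27 - 43)*(19 + 1))/2 = -5/2 + (-70*20)/2 = -5/2 + (1/2)*(-1400) = -5/2 - 700 = -1405/2 ≈ -702.50)
n(I) = 10*I (n(I) = 5*(2*I) = 10*I)
((18 - 156) + 258) + ((70 + v) + n(-5)) = ((18 - 156) + 258) + ((70 - 1405/2) + 10*(-5)) = (-138 + 258) + (-1265/2 - 50) = 120 - 1365/2 = -1125/2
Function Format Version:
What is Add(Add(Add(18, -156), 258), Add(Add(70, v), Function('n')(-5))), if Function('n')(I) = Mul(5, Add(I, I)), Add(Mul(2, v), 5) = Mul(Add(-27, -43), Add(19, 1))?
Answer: Rational(-1125, 2) ≈ -562.50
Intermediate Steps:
v = Rational(-1405, 2) (v = Add(Rational(-5, 2), Mul(Rational(1, 2), Mul(Add(-27, -43), Add(19, 1)))) = Add(Rational(-5, 2), Mul(Rational(1, 2), Mul(-70, 20))) = Add(Rational(-5, 2), Mul(Rational(1, 2), -1400)) = Add(Rational(-5, 2), -700) = Rational(-1405, 2) ≈ -702.50)
Function('n')(I) = Mul(10, I) (Function('n')(I) = Mul(5, Mul(2, I)) = Mul(10, I))
Add(Add(Add(18, -156), 258), Add(Add(70, v), Function('n')(-5))) = Add(Add(Add(18, -156), 258), Add(Add(70, Rational(-1405, 2)), Mul(10, -5))) = Add(Add(-138, 258), Add(Rational(-1265, 2), -50)) = Add(120, Rational(-1365, 2)) = Rational(-1125, 2)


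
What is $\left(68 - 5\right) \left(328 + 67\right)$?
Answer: $24885$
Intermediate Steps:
$\left(68 - 5\right) \left(328 + 67\right) = 63 \cdot 395 = 24885$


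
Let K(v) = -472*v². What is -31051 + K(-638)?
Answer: -192155819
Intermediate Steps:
-31051 + K(-638) = -31051 - 472*(-638)² = -31051 - 472*407044 = -31051 - 192124768 = -192155819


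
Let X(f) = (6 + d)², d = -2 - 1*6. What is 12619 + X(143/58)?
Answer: 12623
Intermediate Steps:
d = -8 (d = -2 - 6 = -8)
X(f) = 4 (X(f) = (6 - 8)² = (-2)² = 4)
12619 + X(143/58) = 12619 + 4 = 12623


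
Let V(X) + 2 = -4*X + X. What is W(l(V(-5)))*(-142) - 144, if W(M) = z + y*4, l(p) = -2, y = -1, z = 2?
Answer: 140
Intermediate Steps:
V(X) = -2 - 3*X (V(X) = -2 + (-4*X + X) = -2 - 3*X)
W(M) = -2 (W(M) = 2 - 1*4 = 2 - 4 = -2)
W(l(V(-5)))*(-142) - 144 = -2*(-142) - 144 = 284 - 144 = 140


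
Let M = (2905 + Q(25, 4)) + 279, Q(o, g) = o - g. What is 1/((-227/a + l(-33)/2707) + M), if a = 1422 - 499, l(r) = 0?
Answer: 923/2957988 ≈ 0.00031204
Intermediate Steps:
a = 923
M = 3205 (M = (2905 + (25 - 1*4)) + 279 = (2905 + (25 - 4)) + 279 = (2905 + 21) + 279 = 2926 + 279 = 3205)
1/((-227/a + l(-33)/2707) + M) = 1/((-227/923 + 0/2707) + 3205) = 1/((-227*1/923 + 0*(1/2707)) + 3205) = 1/((-227/923 + 0) + 3205) = 1/(-227/923 + 3205) = 1/(2957988/923) = 923/2957988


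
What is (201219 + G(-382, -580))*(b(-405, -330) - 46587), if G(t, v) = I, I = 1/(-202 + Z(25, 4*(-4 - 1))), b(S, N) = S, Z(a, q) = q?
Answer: -349860272344/37 ≈ -9.4557e+9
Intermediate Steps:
I = -1/222 (I = 1/(-202 + 4*(-4 - 1)) = 1/(-202 + 4*(-5)) = 1/(-202 - 20) = 1/(-222) = -1/222 ≈ -0.0045045)
G(t, v) = -1/222
(201219 + G(-382, -580))*(b(-405, -330) - 46587) = (201219 - 1/222)*(-405 - 46587) = (44670617/222)*(-46992) = -349860272344/37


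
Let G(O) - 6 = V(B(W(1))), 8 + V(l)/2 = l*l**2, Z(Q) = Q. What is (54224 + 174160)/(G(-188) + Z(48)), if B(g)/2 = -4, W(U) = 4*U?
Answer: -114192/493 ≈ -231.63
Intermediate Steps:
B(g) = -8 (B(g) = 2*(-4) = -8)
V(l) = -16 + 2*l**3 (V(l) = -16 + 2*(l*l**2) = -16 + 2*l**3)
G(O) = -1034 (G(O) = 6 + (-16 + 2*(-8)**3) = 6 + (-16 + 2*(-512)) = 6 + (-16 - 1024) = 6 - 1040 = -1034)
(54224 + 174160)/(G(-188) + Z(48)) = (54224 + 174160)/(-1034 + 48) = 228384/(-986) = 228384*(-1/986) = -114192/493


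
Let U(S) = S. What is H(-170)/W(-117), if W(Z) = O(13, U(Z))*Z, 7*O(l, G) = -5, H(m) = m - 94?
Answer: -616/195 ≈ -3.1590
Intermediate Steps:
H(m) = -94 + m
O(l, G) = -5/7 (O(l, G) = (1/7)*(-5) = -5/7)
W(Z) = -5*Z/7
H(-170)/W(-117) = (-94 - 170)/((-5/7*(-117))) = -264/585/7 = -264*7/585 = -616/195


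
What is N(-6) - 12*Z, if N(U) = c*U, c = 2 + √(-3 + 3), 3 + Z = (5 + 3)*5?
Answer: -456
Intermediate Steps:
Z = 37 (Z = -3 + (5 + 3)*5 = -3 + 8*5 = -3 + 40 = 37)
c = 2 (c = 2 + √0 = 2 + 0 = 2)
N(U) = 2*U
N(-6) - 12*Z = 2*(-6) - 12*37 = -12 - 444 = -456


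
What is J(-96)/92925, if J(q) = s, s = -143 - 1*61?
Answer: -68/30975 ≈ -0.0021953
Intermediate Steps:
s = -204 (s = -143 - 61 = -204)
J(q) = -204
J(-96)/92925 = -204/92925 = -204*1/92925 = -68/30975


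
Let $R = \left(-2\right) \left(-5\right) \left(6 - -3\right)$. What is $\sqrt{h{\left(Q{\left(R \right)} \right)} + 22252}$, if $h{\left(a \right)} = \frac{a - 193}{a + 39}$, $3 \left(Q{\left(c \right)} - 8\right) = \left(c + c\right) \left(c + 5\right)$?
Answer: $\frac{3 \sqrt{81663438997}}{5747} \approx 149.17$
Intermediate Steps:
$R = 90$ ($R = 10 \left(6 + 3\right) = 10 \cdot 9 = 90$)
$Q{\left(c \right)} = 8 + \frac{2 c \left(5 + c\right)}{3}$ ($Q{\left(c \right)} = 8 + \frac{\left(c + c\right) \left(c + 5\right)}{3} = 8 + \frac{2 c \left(5 + c\right)}{3}$)
$h{\left(a \right)} = \frac{-193 + a}{39 + a}$
$\sqrt{h{\left(Q{\left(R \right)} \right)} + 22252} = \sqrt{\frac{-193 + \left(8 + \frac{2 \cdot 90^{2}}{3} + \frac{10}{3} \cdot 90\right)}{39 + \left(8 + \frac{2 \cdot 90^{2}}{3} + \frac{10}{3} \cdot 90\right)} + 22252} = \sqrt{\frac{-193 + \left(8 + \frac{2}{3} \cdot 8100 + 300\right)}{39 + \left(8 + \frac{2}{3} \cdot 8100 + 300\right)} + 22252} = \sqrt{\frac{-193 + \left(8 + 5400 + 300\right)}{39 + \left(8 + 5400 + 300\right)} + 22252} = \sqrt{\frac{-193 + 5708}{39 + 5708} + 22252} = \sqrt{\frac{1}{5747} \cdot 5515 + 22252} = \sqrt{\frac{5515}{5747} + 22252} = \sqrt{\frac{127887759}{5747}} = \frac{3 \sqrt{81663438997}}{5747}$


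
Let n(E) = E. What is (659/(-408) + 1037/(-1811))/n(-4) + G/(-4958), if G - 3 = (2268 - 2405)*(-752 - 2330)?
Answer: -619964289857/7326813408 ≈ -84.616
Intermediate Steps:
G = 422237 (G = 3 + (2268 - 2405)*(-752 - 2330) = 3 - 137*(-3082) = 3 + 422234 = 422237)
(659/(-408) + 1037/(-1811))/n(-4) + G/(-4958) = (659/(-408) + 1037/(-1811))/(-4) + 422237/(-4958) = (659*(-1/408) + 1037*(-1/1811))*(-¼) + 422237*(-1/4958) = (-659/408 - 1037/1811)*(-¼) - 422237/4958 = -1616545/738888*(-¼) - 422237/4958 = 1616545/2955552 - 422237/4958 = -619964289857/7326813408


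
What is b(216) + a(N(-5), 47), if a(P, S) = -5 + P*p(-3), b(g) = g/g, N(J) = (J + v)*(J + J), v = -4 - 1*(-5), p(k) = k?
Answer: -124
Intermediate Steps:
v = 1 (v = -4 + 5 = 1)
N(J) = 2*J*(1 + J) (N(J) = (J + 1)*(J + J) = (1 + J)*(2*J) = 2*J*(1 + J))
b(g) = 1
a(P, S) = -5 - 3*P (a(P, S) = -5 + P*(-3) = -5 - 3*P)
b(216) + a(N(-5), 47) = 1 + (-5 - 6*(-5)*(1 - 5)) = 1 + (-5 - 6*(-5)*(-4)) = 1 + (-5 - 3*40) = 1 + (-5 - 120) = 1 - 125 = -124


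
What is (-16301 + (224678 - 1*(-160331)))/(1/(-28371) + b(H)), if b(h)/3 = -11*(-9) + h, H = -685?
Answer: -10460614668/49876219 ≈ -209.73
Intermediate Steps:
b(h) = 297 + 3*h (b(h) = 3*(-11*(-9) + h) = 3*(99 + h) = 297 + 3*h)
(-16301 + (224678 - 1*(-160331)))/(1/(-28371) + b(H)) = (-16301 + (224678 - 1*(-160331)))/(1/(-28371) + (297 + 3*(-685))) = (-16301 + (224678 + 160331))/(-1/28371 + (297 - 2055)) = (-16301 + 385009)/(-1/28371 - 1758) = 368708/(-49876219/28371) = 368708*(-28371/49876219) = -10460614668/49876219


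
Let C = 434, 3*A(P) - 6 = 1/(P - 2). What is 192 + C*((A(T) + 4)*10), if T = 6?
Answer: 79781/3 ≈ 26594.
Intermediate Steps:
A(P) = 2 + 1/(3*(-2 + P)) (A(P) = 2 + 1/(3*(P - 2)) = 2 + 1/(3*(-2 + P)))
192 + C*((A(T) + 4)*10) = 192 + 434*(((-11 + 6*6)/(3*(-2 + 6)) + 4)*10) = 192 + 434*(((⅓)*(-11 + 36)/4 + 4)*10) = 192 + 434*(((⅓)*(¼)*25 + 4)*10) = 192 + 434*((25/12 + 4)*10) = 192 + 434*((73/12)*10) = 192 + 434*(365/6) = 192 + 79205/3 = 79781/3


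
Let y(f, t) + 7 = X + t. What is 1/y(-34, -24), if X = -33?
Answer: -1/64 ≈ -0.015625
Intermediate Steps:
y(f, t) = -40 + t (y(f, t) = -7 + (-33 + t) = -40 + t)
1/y(-34, -24) = 1/(-40 - 24) = 1/(-64) = -1/64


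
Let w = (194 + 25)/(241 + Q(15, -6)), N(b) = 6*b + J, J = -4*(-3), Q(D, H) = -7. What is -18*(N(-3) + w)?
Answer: 1185/13 ≈ 91.154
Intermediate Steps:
J = 12
N(b) = 12 + 6*b (N(b) = 6*b + 12 = 12 + 6*b)
w = 73/78 (w = (194 + 25)/(241 - 7) = 219/234 = 219*(1/234) = 73/78 ≈ 0.93590)
-18*(N(-3) + w) = -18*((12 + 6*(-3)) + 73/78) = -18*((12 - 18) + 73/78) = -18*(-6 + 73/78) = -18*(-395/78) = 1185/13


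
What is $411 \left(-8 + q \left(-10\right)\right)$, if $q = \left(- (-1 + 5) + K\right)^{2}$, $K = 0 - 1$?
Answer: $-106038$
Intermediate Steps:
$K = -1$ ($K = 0 - 1 = -1$)
$q = 25$ ($q = \left(- (-1 + 5) - 1\right)^{2} = \left(\left(-1\right) 4 - 1\right)^{2} = \left(-4 - 1\right)^{2} = \left(-5\right)^{2} = 25$)
$411 \left(-8 + q \left(-10\right)\right) = 411 \left(-8 + 25 \left(-10\right)\right) = 411 \left(-8 - 250\right) = 411 \left(-258\right) = -106038$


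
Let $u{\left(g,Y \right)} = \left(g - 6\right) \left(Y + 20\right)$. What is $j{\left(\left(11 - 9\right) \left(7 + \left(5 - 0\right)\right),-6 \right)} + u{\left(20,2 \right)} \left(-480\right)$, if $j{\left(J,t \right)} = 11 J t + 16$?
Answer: $-149408$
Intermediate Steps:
$j{\left(J,t \right)} = 16 + 11 J t$ ($j{\left(J,t \right)} = 11 J t + 16 = 16 + 11 J t$)
$u{\left(g,Y \right)} = \left(-6 + g\right) \left(20 + Y\right)$
$j{\left(\left(11 - 9\right) \left(7 + \left(5 - 0\right)\right),-6 \right)} + u{\left(20,2 \right)} \left(-480\right) = \left(16 + 11 \left(11 - 9\right) \left(7 + \left(5 - 0\right)\right) \left(-6\right)\right) + \left(-120 - 12 + 20 \cdot 20 + 2 \cdot 20\right) \left(-480\right) = \left(16 + 11 \cdot 2 \left(7 + \left(5 + 0\right)\right) \left(-6\right)\right) + \left(-120 - 12 + 400 + 40\right) \left(-480\right) = \left(16 + 11 \cdot 2 \left(7 + 5\right) \left(-6\right)\right) + 308 \left(-480\right) = \left(16 + 11 \cdot 2 \cdot 12 \left(-6\right)\right) - 147840 = \left(16 + 11 \cdot 24 \left(-6\right)\right) - 147840 = \left(16 - 1584\right) - 147840 = -1568 - 147840 = -149408$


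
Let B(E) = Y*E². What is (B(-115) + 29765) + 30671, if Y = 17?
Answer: 285261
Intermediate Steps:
B(E) = 17*E²
(B(-115) + 29765) + 30671 = (17*(-115)² + 29765) + 30671 = (17*13225 + 29765) + 30671 = (224825 + 29765) + 30671 = 254590 + 30671 = 285261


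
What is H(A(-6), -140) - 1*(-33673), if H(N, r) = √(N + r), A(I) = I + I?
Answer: 33673 + 2*I*√38 ≈ 33673.0 + 12.329*I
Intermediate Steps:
A(I) = 2*I
H(A(-6), -140) - 1*(-33673) = √(2*(-6) - 140) - 1*(-33673) = √(-12 - 140) + 33673 = √(-152) + 33673 = 2*I*√38 + 33673 = 33673 + 2*I*√38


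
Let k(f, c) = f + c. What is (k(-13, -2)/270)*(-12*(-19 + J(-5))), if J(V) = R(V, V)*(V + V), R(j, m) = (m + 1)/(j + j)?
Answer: -46/3 ≈ -15.333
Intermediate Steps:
k(f, c) = c + f
R(j, m) = (1 + m)/(2*j) (R(j, m) = (1 + m)/((2*j)) = (1 + m)*(1/(2*j)) = (1 + m)/(2*j))
J(V) = 1 + V (J(V) = ((1 + V)/(2*V))*(V + V) = ((1 + V)/(2*V))*(2*V) = 1 + V)
(k(-13, -2)/270)*(-12*(-19 + J(-5))) = ((-2 - 13)/270)*(-12*(-19 + (1 - 5))) = (-15*1/270)*(-12*(-19 - 4)) = -(-2)*(-23)/3 = -1/18*276 = -46/3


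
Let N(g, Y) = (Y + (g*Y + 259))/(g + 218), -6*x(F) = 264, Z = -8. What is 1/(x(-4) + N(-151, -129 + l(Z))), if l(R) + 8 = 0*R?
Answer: 67/17861 ≈ 0.0037512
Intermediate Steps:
l(R) = -8 (l(R) = -8 + 0*R = -8 + 0 = -8)
x(F) = -44 (x(F) = -1/6*264 = -44)
N(g, Y) = (259 + Y + Y*g)/(218 + g) (N(g, Y) = (Y + (Y*g + 259))/(218 + g) = (Y + (259 + Y*g))/(218 + g) = (259 + Y + Y*g)/(218 + g))
1/(x(-4) + N(-151, -129 + l(Z))) = 1/(-44 + (259 + (-129 - 8) + (-129 - 8)*(-151))/(218 - 151)) = 1/(-44 + (259 - 137 - 137*(-151))/67) = 1/(-44 + (259 - 137 + 20687)/67) = 1/(-44 + (1/67)*20809) = 1/(-44 + 20809/67) = 1/(17861/67) = 67/17861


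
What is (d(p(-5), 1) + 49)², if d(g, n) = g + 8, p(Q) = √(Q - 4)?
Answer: 3240 + 342*I ≈ 3240.0 + 342.0*I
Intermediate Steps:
p(Q) = √(-4 + Q)
d(g, n) = 8 + g
(d(p(-5), 1) + 49)² = ((8 + √(-4 - 5)) + 49)² = ((8 + √(-9)) + 49)² = ((8 + 3*I) + 49)² = (57 + 3*I)²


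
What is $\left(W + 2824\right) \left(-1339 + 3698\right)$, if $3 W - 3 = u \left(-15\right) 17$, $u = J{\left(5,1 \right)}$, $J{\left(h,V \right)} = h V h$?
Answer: $1651300$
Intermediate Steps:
$J{\left(h,V \right)} = V h^{2}$ ($J{\left(h,V \right)} = V h h = V h^{2}$)
$u = 25$ ($u = 1 \cdot 5^{2} = 1 \cdot 25 = 25$)
$W = -2124$ ($W = 1 + \frac{25 \left(-15\right) 17}{3} = 1 + \frac{\left(-375\right) 17}{3} = 1 + \frac{1}{3} \left(-6375\right) = 1 - 2125 = -2124$)
$\left(W + 2824\right) \left(-1339 + 3698\right) = \left(-2124 + 2824\right) \left(-1339 + 3698\right) = 700 \cdot 2359 = 1651300$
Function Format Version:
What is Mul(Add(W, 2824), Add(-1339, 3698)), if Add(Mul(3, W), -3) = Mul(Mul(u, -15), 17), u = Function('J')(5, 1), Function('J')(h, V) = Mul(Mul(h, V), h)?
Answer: 1651300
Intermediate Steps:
Function('J')(h, V) = Mul(V, Pow(h, 2)) (Function('J')(h, V) = Mul(Mul(V, h), h) = Mul(V, Pow(h, 2)))
u = 25 (u = Mul(1, Pow(5, 2)) = Mul(1, 25) = 25)
W = -2124 (W = Add(1, Mul(Rational(1, 3), Mul(Mul(25, -15), 17))) = Add(1, Mul(Rational(1, 3), Mul(-375, 17))) = Add(1, Mul(Rational(1, 3), -6375)) = Add(1, -2125) = -2124)
Mul(Add(W, 2824), Add(-1339, 3698)) = Mul(Add(-2124, 2824), Add(-1339, 3698)) = Mul(700, 2359) = 1651300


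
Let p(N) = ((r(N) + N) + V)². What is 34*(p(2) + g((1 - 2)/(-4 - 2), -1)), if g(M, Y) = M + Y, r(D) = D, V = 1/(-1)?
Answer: 833/3 ≈ 277.67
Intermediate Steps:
V = -1
p(N) = (-1 + 2*N)² (p(N) = ((N + N) - 1)² = (2*N - 1)² = (-1 + 2*N)²)
34*(p(2) + g((1 - 2)/(-4 - 2), -1)) = 34*((-1 + 2*2)² + ((1 - 2)/(-4 - 2) - 1)) = 34*((-1 + 4)² + (-1/(-6) - 1)) = 34*(3² + (-1*(-⅙) - 1)) = 34*(9 + (⅙ - 1)) = 34*(9 - ⅚) = 34*(49/6) = 833/3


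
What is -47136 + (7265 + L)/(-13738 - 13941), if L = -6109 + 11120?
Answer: -1304689620/27679 ≈ -47136.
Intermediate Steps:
L = 5011
-47136 + (7265 + L)/(-13738 - 13941) = -47136 + (7265 + 5011)/(-13738 - 13941) = -47136 + 12276/(-27679) = -47136 + 12276*(-1/27679) = -47136 - 12276/27679 = -1304689620/27679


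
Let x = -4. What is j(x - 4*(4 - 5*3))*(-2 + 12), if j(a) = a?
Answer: 400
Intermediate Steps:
j(x - 4*(4 - 5*3))*(-2 + 12) = (-4 - 4*(4 - 5*3))*(-2 + 12) = (-4 - 4*(4 - 15))*10 = (-4 - 4*(-11))*10 = (-4 + 44)*10 = 40*10 = 400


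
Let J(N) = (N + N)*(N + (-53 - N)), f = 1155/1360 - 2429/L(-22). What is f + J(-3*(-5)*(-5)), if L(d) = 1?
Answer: 1501943/272 ≈ 5521.9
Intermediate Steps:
f = -660457/272 (f = 1155/1360 - 2429/1 = 1155*(1/1360) - 2429*1 = 231/272 - 2429 = -660457/272 ≈ -2428.2)
J(N) = -106*N (J(N) = (2*N)*(-53) = -106*N)
f + J(-3*(-5)*(-5)) = -660457/272 - 106*(-3*(-5))*(-5) = -660457/272 - 1590*(-5) = -660457/272 - 106*(-75) = -660457/272 + 7950 = 1501943/272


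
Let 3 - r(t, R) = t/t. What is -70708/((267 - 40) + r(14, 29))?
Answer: -70708/229 ≈ -308.77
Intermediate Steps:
r(t, R) = 2 (r(t, R) = 3 - t/t = 3 - 1*1 = 3 - 1 = 2)
-70708/((267 - 40) + r(14, 29)) = -70708/((267 - 40) + 2) = -70708/(227 + 2) = -70708/229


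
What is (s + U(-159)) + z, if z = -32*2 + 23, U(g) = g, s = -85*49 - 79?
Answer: -4444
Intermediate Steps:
s = -4244 (s = -4165 - 79 = -4244)
z = -41 (z = -64 + 23 = -41)
(s + U(-159)) + z = (-4244 - 159) - 41 = -4403 - 41 = -4444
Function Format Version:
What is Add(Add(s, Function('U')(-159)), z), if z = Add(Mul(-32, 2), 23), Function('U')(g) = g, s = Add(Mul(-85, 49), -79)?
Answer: -4444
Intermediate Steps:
s = -4244 (s = Add(-4165, -79) = -4244)
z = -41 (z = Add(-64, 23) = -41)
Add(Add(s, Function('U')(-159)), z) = Add(Add(-4244, -159), -41) = Add(-4403, -41) = -4444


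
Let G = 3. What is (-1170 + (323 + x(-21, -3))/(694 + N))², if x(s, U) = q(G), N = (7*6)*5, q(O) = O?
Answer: 279499370329/204304 ≈ 1.3681e+6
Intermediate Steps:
N = 210 (N = 42*5 = 210)
x(s, U) = 3
(-1170 + (323 + x(-21, -3))/(694 + N))² = (-1170 + (323 + 3)/(694 + 210))² = (-1170 + 326/904)² = (-1170 + 326*(1/904))² = (-1170 + 163/452)² = (-528677/452)² = 279499370329/204304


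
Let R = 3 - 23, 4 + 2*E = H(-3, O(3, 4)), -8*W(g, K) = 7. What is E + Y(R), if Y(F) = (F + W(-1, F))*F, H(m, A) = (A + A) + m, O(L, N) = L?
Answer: 417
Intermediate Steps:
H(m, A) = m + 2*A (H(m, A) = 2*A + m = m + 2*A)
W(g, K) = -7/8 (W(g, K) = -1/8*7 = -7/8)
E = -1/2 (E = -2 + (-3 + 2*3)/2 = -2 + (-3 + 6)/2 = -2 + (1/2)*3 = -2 + 3/2 = -1/2 ≈ -0.50000)
R = -20
Y(F) = F*(-7/8 + F) (Y(F) = (F - 7/8)*F = (-7/8 + F)*F = F*(-7/8 + F))
E + Y(R) = -1/2 + (1/8)*(-20)*(-7 + 8*(-20)) = -1/2 + (1/8)*(-20)*(-7 - 160) = -1/2 + (1/8)*(-20)*(-167) = -1/2 + 835/2 = 417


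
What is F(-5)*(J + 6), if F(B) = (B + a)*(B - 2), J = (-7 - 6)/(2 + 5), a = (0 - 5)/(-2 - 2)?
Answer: 435/4 ≈ 108.75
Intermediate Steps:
a = 5/4 (a = -5/(-4) = -5*(-¼) = 5/4 ≈ 1.2500)
J = -13/7 ≈ -1.8571
F(B) = (-2 + B)*(5/4 + B) (F(B) = (B + 5/4)*(B - 2) = (5/4 + B)*(-2 + B) = (-2 + B)*(5/4 + B))
F(-5)*(J + 6) = (-5/2 + (-5)² - ¾*(-5))*(-13/7 + 6) = (-5/2 + 25 + 15/4)*(29/7) = (105/4)*(29/7) = 435/4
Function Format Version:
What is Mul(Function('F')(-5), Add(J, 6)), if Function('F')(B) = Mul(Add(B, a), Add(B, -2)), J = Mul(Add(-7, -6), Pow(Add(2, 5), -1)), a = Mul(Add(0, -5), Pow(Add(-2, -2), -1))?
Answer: Rational(435, 4) ≈ 108.75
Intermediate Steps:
a = Rational(5, 4) (a = Mul(-5, Pow(-4, -1)) = Mul(-5, Rational(-1, 4)) = Rational(5, 4) ≈ 1.2500)
J = Rational(-13, 7) (J = Mul(-13, Pow(7, -1)) = Mul(-13, Rational(1, 7)) = Rational(-13, 7) ≈ -1.8571)
Function('F')(B) = Mul(Add(-2, B), Add(Rational(5, 4), B)) (Function('F')(B) = Mul(Add(B, Rational(5, 4)), Add(B, -2)) = Mul(Add(Rational(5, 4), B), Add(-2, B)) = Mul(Add(-2, B), Add(Rational(5, 4), B)))
Mul(Function('F')(-5), Add(J, 6)) = Mul(Add(Rational(-5, 2), Pow(-5, 2), Mul(Rational(-3, 4), -5)), Add(Rational(-13, 7), 6)) = Mul(Add(Rational(-5, 2), 25, Rational(15, 4)), Rational(29, 7)) = Mul(Rational(105, 4), Rational(29, 7)) = Rational(435, 4)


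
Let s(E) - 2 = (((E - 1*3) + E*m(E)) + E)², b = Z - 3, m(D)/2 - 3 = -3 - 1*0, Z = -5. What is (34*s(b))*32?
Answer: 394944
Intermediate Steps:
m(D) = 0 (m(D) = 6 + 2*(-3 - 1*0) = 6 + 2*(-3 + 0) = 6 + 2*(-3) = 6 - 6 = 0)
b = -8 (b = -5 - 3 = -8)
s(E) = 2 + (-3 + 2*E)² (s(E) = 2 + (((E - 1*3) + E*0) + E)² = 2 + (((E - 3) + 0) + E)² = 2 + (((-3 + E) + 0) + E)² = 2 + ((-3 + E) + E)² = 2 + (-3 + 2*E)²)
(34*s(b))*32 = (34*(2 + (-3 + 2*(-8))²))*32 = (34*(2 + (-3 - 16)²))*32 = (34*(2 + (-19)²))*32 = (34*(2 + 361))*32 = (34*363)*32 = 12342*32 = 394944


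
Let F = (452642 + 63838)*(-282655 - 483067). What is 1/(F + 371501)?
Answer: -1/395479727059 ≈ -2.5286e-12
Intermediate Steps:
F = -395480098560 (F = 516480*(-765722) = -395480098560)
1/(F + 371501) = 1/(-395480098560 + 371501) = 1/(-395479727059) = -1/395479727059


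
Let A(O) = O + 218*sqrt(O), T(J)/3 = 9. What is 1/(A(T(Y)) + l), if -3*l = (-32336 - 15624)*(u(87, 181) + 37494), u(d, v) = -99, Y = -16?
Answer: 66424603/39710050953225909 - 218*sqrt(3)/119130152859677727 ≈ 1.6727e-9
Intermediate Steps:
T(J) = 27 (T(J) = 3*9 = 27)
l = 597821400 (l = -(-32336 - 15624)*(-99 + 37494)/3 = -(-47960)*37395/3 = -1/3*(-1793464200) = 597821400)
1/(A(T(Y)) + l) = 1/((27 + 218*sqrt(27)) + 597821400) = 1/((27 + 218*(3*sqrt(3))) + 597821400) = 1/((27 + 654*sqrt(3)) + 597821400) = 1/(597821427 + 654*sqrt(3))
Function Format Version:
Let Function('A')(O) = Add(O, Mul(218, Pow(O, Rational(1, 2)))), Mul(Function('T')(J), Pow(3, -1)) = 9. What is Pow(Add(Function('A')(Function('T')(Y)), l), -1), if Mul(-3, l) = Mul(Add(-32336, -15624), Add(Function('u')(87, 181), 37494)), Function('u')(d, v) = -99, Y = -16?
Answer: Add(Rational(66424603, 39710050953225909), Mul(Rational(-218, 119130152859677727), Pow(3, Rational(1, 2)))) ≈ 1.6727e-9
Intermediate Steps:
Function('T')(J) = 27 (Function('T')(J) = Mul(3, 9) = 27)
l = 597821400 (l = Mul(Rational(-1, 3), Mul(Add(-32336, -15624), Add(-99, 37494))) = Mul(Rational(-1, 3), Mul(-47960, 37395)) = Mul(Rational(-1, 3), -1793464200) = 597821400)
Pow(Add(Function('A')(Function('T')(Y)), l), -1) = Pow(Add(Add(27, Mul(218, Pow(27, Rational(1, 2)))), 597821400), -1) = Pow(Add(Add(27, Mul(218, Mul(3, Pow(3, Rational(1, 2))))), 597821400), -1) = Pow(Add(Add(27, Mul(654, Pow(3, Rational(1, 2)))), 597821400), -1) = Pow(Add(597821427, Mul(654, Pow(3, Rational(1, 2)))), -1)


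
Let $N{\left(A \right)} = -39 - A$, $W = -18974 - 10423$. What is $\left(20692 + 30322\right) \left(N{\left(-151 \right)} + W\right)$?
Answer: $-1493944990$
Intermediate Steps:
$W = -29397$
$\left(20692 + 30322\right) \left(N{\left(-151 \right)} + W\right) = \left(20692 + 30322\right) \left(\left(-39 - -151\right) - 29397\right) = 51014 \left(\left(-39 + 151\right) - 29397\right) = 51014 \left(112 - 29397\right) = 51014 \left(-29285\right) = -1493944990$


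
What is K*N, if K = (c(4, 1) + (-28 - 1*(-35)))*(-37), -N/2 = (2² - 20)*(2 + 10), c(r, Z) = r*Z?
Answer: -156288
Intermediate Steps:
c(r, Z) = Z*r
N = 384 (N = -2*(2² - 20)*(2 + 10) = -2*(4 - 20)*12 = -(-32)*12 = -2*(-192) = 384)
K = -407 (K = (1*4 + (-28 - 1*(-35)))*(-37) = (4 + (-28 + 35))*(-37) = (4 + 7)*(-37) = 11*(-37) = -407)
K*N = -407*384 = -156288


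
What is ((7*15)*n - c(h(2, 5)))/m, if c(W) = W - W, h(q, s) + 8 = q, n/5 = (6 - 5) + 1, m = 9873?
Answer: 350/3291 ≈ 0.10635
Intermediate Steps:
n = 10 (n = 5*((6 - 5) + 1) = 5*(1 + 1) = 5*2 = 10)
h(q, s) = -8 + q
c(W) = 0
((7*15)*n - c(h(2, 5)))/m = ((7*15)*10 - 1*0)/9873 = (105*10 + 0)*(1/9873) = (1050 + 0)*(1/9873) = 1050*(1/9873) = 350/3291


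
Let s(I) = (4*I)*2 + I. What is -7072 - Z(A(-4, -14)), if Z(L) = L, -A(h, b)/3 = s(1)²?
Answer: -6829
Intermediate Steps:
s(I) = 9*I (s(I) = 8*I + I = 9*I)
A(h, b) = -243 (A(h, b) = -3*(9*1)² = -3*9² = -3*81 = -243)
-7072 - Z(A(-4, -14)) = -7072 - 1*(-243) = -7072 + 243 = -6829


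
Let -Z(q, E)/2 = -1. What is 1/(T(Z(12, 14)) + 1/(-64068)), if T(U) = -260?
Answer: -64068/16657681 ≈ -0.0038462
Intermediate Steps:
Z(q, E) = 2 (Z(q, E) = -2*(-1) = 2)
1/(T(Z(12, 14)) + 1/(-64068)) = 1/(-260 + 1/(-64068)) = 1/(-260 - 1/64068) = 1/(-16657681/64068) = -64068/16657681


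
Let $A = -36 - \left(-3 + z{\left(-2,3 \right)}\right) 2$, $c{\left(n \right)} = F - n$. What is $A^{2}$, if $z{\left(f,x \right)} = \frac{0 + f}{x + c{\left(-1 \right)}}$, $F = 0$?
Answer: $841$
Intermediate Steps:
$c{\left(n \right)} = - n$ ($c{\left(n \right)} = 0 - n = - n$)
$z{\left(f,x \right)} = \frac{f}{1 + x}$ ($z{\left(f,x \right)} = \frac{0 + f}{x - -1} = \frac{f}{x + 1} = \frac{f}{1 + x}$)
$A = -29$ ($A = -36 - \left(-3 - \frac{2}{1 + 3}\right) 2 = -36 - \left(-3 - \frac{2}{4}\right) 2 = -36 - \left(-3 - \frac{1}{2}\right) 2 = -36 - \left(- \frac{7}{2}\right) 2 = -36 - -7 = -36 + 7 = -29$)
$A^{2} = \left(-29\right)^{2} = 841$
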